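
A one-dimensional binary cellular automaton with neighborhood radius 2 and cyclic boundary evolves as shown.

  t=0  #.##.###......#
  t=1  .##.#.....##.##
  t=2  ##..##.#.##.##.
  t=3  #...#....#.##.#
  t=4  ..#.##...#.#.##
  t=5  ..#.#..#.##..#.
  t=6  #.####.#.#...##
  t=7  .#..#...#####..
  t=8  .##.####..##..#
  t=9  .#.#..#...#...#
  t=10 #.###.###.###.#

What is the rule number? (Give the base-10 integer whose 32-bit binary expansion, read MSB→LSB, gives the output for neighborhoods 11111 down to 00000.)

  nb #####: next=#  (t=7,i=10, bit31=1)
  nb ####.: next=#  (t=6,i=4, bit30=1)
  nb ###.#: next=.  (t=6,i=0, bit29=0)
  nb ###..: next=.  (t=0,i=7, bit28=0)
  nb ##.##: next=#  (t=0,i=1, bit27=1)
  nb ##.#.: next=.  (t=1,i=3, bit26=0)
  nb ##..#: next=.  (t=2,i=2, bit25=0)
  nb ##...: next=.  (t=0,i=8, bit24=0)
  nb #.###: next=.  (t=0,i=5, bit23=0)
  nb #.##.: next=#  (t=0,i=2, bit22=1)
  nb #.#.#: next=.  (t=2,i=7, bit21=0)
  nb #.#..: next=#  (t=1,i=4, bit20=1)
  nb #..##: next=.  (t=2,i=3, bit19=0)
  nb #..#.: next=.  (t=4,i=1, bit18=0)
  nb #...#: next=#  (t=3,i=2, bit17=1)
  nb #....: next=.  (t=0,i=9, bit16=0)
  nb .####: next=.  (t=6,i=3, bit15=0)
  nb .###.: next=.  (t=0,i=6, bit14=0)
  nb .##.#: next=.  (t=0,i=0, bit13=0)
  nb .##..: next=.  (t=2,i=1, bit12=0)
  nb .#.##: next=.  (t=2,i=8, bit11=0)
  nb .#.#.: next=#  (t=4,i=10, bit10=1)
  nb .#..#: next=#  (t=5,i=5, bit9=1)
  nb .#...: next=#  (t=1,i=5, bit8=1)
  nb ..###: next=.  (t=6,i=13, bit7=0)
  nb ..##.: next=#  (t=0,i=14, bit6=1)
  nb ..#.#: next=#  (t=3,i=9, bit5=1)
  nb ..#..: next=#  (t=3,i=4, bit4=1)
  nb ...##: next=#  (t=0,i=13, bit3=1)
  nb ...#.: next=.  (t=3,i=3, bit2=0)
  nb ....#: next=.  (t=0,i=12, bit1=0)
  nb .....: next=#  (t=0,i=10, bit0=1)
  bits 11001000010100100000011101111001 = 3360819065

3360819065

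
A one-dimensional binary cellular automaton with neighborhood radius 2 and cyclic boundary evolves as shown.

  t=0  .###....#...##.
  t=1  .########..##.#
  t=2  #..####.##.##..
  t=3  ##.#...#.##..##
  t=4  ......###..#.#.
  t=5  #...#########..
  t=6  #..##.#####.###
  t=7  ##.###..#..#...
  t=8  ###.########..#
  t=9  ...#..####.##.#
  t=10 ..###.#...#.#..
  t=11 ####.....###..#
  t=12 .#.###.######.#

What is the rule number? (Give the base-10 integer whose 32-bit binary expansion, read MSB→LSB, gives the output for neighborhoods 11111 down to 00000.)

  nb #####: next=#  (t=1,i=3, bit31=1)
  nb ####.: next=.  (t=1,i=7, bit30=0)
  nb ###.#: next=.  (t=2,i=6, bit29=0)
  nb ###..: next=#  (t=0,i=3, bit28=1)
  nb ##.##: next=#  (t=2,i=7, bit27=1)
  nb ##.#.: next=.  (t=1,i=13, bit26=0)
  nb ##..#: next=#  (t=0,i=14, bit25=1)
  nb ##...: next=#  (t=0,i=4, bit24=1)
  nb #.###: next=.  (t=1,i=1, bit23=0)
  nb #.##.: next=.  (t=2,i=8, bit22=0)
  nb #.#.#: next=.  (t=1,i=14, bit21=0)
  nb #.#..: next=.  (t=3,i=3, bit20=0)
  nb #..##: next=.  (t=0,i=0, bit19=0)
  nb #..#.: next=#  (t=2,i=14, bit18=1)
  nb #...#: next=.  (t=0,i=10, bit17=0)
  nb #....: next=#  (t=0,i=5, bit16=1)
  nb .####: next=.  (t=1,i=2, bit15=0)
  nb .###.: next=#  (t=0,i=2, bit14=1)
  nb .##.#: next=#  (t=1,i=12, bit13=1)
  nb .##..: next=.  (t=0,i=13, bit12=0)
  nb .#.##: next=#  (t=1,i=0, bit11=1)
  nb .#.#.: next=#  (t=4,i=12, bit10=1)
  nb .#..#: next=#  (t=2,i=1, bit9=1)
  nb .#...: next=.  (t=0,i=9, bit8=0)
  nb ..###: next=#  (t=0,i=1, bit7=1)
  nb ..##.: next=#  (t=0,i=12, bit6=1)
  nb ..#.#: next=#  (t=3,i=7, bit5=1)
  nb ..#..: next=#  (t=0,i=8, bit4=1)
  nb ...##: next=#  (t=0,i=11, bit3=1)
  nb ...#.: next=#  (t=0,i=7, bit2=1)
  nb ....#: next=#  (t=0,i=6, bit1=1)
  nb .....: next=.  (t=4,i=1, bit0=0)
  bits 10011011000001010110111011111110 = 2600824574

2600824574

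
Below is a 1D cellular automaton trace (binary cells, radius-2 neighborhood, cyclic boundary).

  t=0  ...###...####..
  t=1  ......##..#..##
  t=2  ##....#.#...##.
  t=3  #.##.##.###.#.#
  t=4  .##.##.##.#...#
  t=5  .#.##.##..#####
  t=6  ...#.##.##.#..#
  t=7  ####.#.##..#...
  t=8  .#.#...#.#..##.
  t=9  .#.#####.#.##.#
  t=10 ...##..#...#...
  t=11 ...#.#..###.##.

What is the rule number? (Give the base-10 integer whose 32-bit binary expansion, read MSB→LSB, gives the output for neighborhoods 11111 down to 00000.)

  [31] ##### => .  t=5,i=12
  [30] ####. => .  t=0,i=11
  [29] ###.# => #  t=3,i=10
  [28] ###.. => .  t=0,i=5
  [27] ##.## => #  t=2,i=14
  [26] ##.#. => .  t=3,i=11
  [25] ##..# => #  t=1,i=8
  [24] ##... => #  t=0,i=6
  [23] #.### => #  t=3,i=8
  [22] #.##. => #  t=2,i=0
  [21] #.#.# => .  t=3,i=12
  [20] #.#.. => #  t=2,i=8
  [19] #..## => #  t=1,i=12
  [18] #..#. => .  t=1,i=9
  [17] #...# => #  t=0,i=7
  [16] #.... => #  t=0,i=14
  [15] .#### => #  t=0,i=10
  [14] .###. => .  t=0,i=4
  [13] .##.# => .  t=2,i=13
  [12] .##.. => .  t=1,i=7
  [11] .#.## => .  t=3,i=13
  [10] .#.#. => .  t=2,i=7
  [9] .#..# => .  t=1,i=11
  [8] .#... => #  t=2,i=9
  [7] ..### => .  t=0,i=3
  [6] ..##. => #  t=1,i=6
  [5] ..#.# => #  t=2,i=6
  [4] ..#.. => .  t=1,i=10
  [3] ...## => .  t=0,i=2
  [2] ...#. => #  t=2,i=5
  [1] ....# => .  t=0,i=1
  [0] ..... => .  t=0,i=0
  bits 00101011110110111000000101100100 = 735805796

735805796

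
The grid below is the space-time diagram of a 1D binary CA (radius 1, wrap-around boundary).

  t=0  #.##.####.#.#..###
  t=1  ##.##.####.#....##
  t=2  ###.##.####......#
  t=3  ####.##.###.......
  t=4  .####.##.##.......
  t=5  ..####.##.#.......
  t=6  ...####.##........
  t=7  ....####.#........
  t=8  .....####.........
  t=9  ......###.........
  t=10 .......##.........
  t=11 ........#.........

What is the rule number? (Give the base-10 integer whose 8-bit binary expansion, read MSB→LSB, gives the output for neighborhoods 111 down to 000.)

  [7] ### => #  t=0,i=6
  [6] ##. => #  t=0,i=0
  [5] #.# => #  t=0,i=1
  [4] #.. => .  t=0,i=13
  [3] .## => .  t=0,i=2
  [2] .#. => .  t=0,i=10
  [1] ..# => .  t=0,i=14
  [0] ... => .  t=1,i=13
  bits 11100000 = 224

224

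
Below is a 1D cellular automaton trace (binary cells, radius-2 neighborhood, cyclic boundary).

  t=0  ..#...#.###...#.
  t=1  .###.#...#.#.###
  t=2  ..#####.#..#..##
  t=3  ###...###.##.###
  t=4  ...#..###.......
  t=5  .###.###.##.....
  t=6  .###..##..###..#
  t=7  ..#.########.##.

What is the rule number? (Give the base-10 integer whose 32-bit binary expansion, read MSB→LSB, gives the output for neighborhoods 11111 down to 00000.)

658330070

  #####|.  b31=0 t=2,i=4
  ####.|.  b30=0 t=2,i=5
  ###.#|#  b29=1 t=1,i=3
  ###..|.  b28=0 t=0,i=10
  ##.##|.  b27=0 t=1,i=0
  ##.#.|#  b26=1 t=1,i=4
  ##..#|#  b25=1 t=2,i=0
  ##...|#  b24=1 t=0,i=11
  #.###|.  b23=0 t=0,i=8
  #.##.|.  b22=0 t=3,i=10
  #.#.#|#  b21=1 t=1,i=11
  #.#..|#  b20=1 t=1,i=5
  #..##|#  b19=1 t=2,i=1
  #..#.|#  b18=1 t=2,i=10
  #...#|.  b17=0 t=0,i=0
  #....|#  b16=1 t=4,i=10
  .####|.  b15=0 t=2,i=3
  .###.|#  b14=1 t=0,i=9
  .##.#|.  b13=0 t=3,i=11
  .##..|#  b12=1 t=2,i=15
  .#.##|.  b11=0 t=0,i=7
  .#.#.|.  b10=0 t=1,i=10
  .#..#|.  b9=0 t=2,i=9
  .#...|#  b8=1 t=0,i=3
  ..###|#  b7=1 t=2,i=2
  ..##.|#  b6=1 t=2,i=14
  ..#.#|.  b5=0 t=0,i=6
  ..#..|#  b4=1 t=0,i=2
  ...##|.  b3=0 t=3,i=5
  ...#.|#  b2=1 t=0,i=1
  ....#|#  b1=1 t=4,i=1
  .....|.  b0=0 t=4,i=0
  bits 00100111001111010101000111010110 = 658330070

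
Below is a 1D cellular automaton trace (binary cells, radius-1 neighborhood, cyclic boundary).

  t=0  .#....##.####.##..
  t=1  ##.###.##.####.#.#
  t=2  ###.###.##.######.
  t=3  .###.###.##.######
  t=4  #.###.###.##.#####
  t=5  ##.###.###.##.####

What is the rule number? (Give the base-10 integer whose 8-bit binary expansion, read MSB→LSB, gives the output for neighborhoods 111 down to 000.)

  nb ###: next=#  (t=0,i=10, bit7=1)
  nb ##.: next=#  (t=0,i=7, bit6=1)
  nb #.#: next=#  (t=0,i=8, bit5=1)
  nb #..: next=.  (t=0,i=2, bit4=0)
  nb .##: next=.  (t=0,i=6, bit3=0)
  nb .#.: next=#  (t=0,i=1, bit2=1)
  nb ..#: next=#  (t=0,i=0, bit1=1)
  nb ...: next=#  (t=0,i=3, bit0=1)
  bits 11100111 = 231

231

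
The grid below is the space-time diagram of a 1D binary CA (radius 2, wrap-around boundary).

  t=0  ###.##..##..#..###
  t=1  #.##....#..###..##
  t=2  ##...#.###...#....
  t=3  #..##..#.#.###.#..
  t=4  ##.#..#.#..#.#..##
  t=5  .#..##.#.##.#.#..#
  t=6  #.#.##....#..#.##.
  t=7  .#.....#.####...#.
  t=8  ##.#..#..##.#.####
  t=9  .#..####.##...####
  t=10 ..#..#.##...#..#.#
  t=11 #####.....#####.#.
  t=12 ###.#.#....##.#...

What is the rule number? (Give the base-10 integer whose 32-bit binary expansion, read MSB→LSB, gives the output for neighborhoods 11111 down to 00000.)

3095897684

  #####|#  b31=1 t=0,i=0
  ####.|.  b30=0 t=0,i=1
  ###.#|#  b29=1 t=0,i=2
  ###..|#  b28=1 t=1,i=13
  ##.##|#  b27=1 t=0,i=3
  ##.#.|.  b26=0 t=3,i=14
  ##..#|.  b25=0 t=0,i=6
  ##...|.  b24=0 t=1,i=4
  #.###|#  b23=1 t=2,i=7
  #.##.|.  b22=0 t=0,i=4
  #.#.#|.  b21=0 t=3,i=9
  #.#..|.  b20=0 t=3,i=15
  #..##|.  b19=0 t=0,i=7
  #..#.|#  b18=1 t=0,i=11
  #...#|#  b17=1 t=2,i=3
  #....|#  b16=1 t=1,i=5
  .####|#  b15=1 t=0,i=16
  .###.|.  b14=0 t=1,i=12
  .##.#|#  b13=1 t=5,i=5
  .##..|.  b12=0 t=0,i=5
  .#.##|.  b11=0 t=2,i=6
  .#.#.|#  b10=1 t=3,i=8
  .#..#|#  b9=1 t=0,i=13
  .#...|.  b8=0 t=2,i=14
  ..###|.  b7=0 t=0,i=15
  ..##.|#  b6=1 t=0,i=8
  ..#.#|.  b5=0 t=2,i=5
  ..#..|#  b4=1 t=0,i=12
  ...##|.  b3=0 t=2,i=17
  ...#.|#  b2=1 t=1,i=7
  ....#|.  b1=0 t=1,i=6
  .....|.  b0=0 t=7,i=4
  bits 10111000100001111010011001010100 = 3095897684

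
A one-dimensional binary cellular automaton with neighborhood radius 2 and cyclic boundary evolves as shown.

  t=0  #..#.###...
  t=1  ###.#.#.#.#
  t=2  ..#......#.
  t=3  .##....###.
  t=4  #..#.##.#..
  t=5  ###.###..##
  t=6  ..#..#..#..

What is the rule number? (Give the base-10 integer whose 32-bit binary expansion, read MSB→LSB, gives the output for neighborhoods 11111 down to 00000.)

558656030

  ##### -> .   bit 31 = 0  t=5,i=0
  ####. -> .   bit 30 = 0  t=1,i=1
  ###.# -> #   bit 29 = 1  t=1,i=2
  ###.. -> .   bit 28 = 0  t=0,i=7
  ##.## -> .   bit 27 = 0  t=5,i=3
  ##.#. -> .   bit 26 = 0  t=1,i=3
  ##..# -> .   bit 25 = 0  t=3,i=10
  ##... -> #   bit 24 = 1  t=0,i=8
  #.### -> .   bit 23 = 0  t=0,i=5
  #.##. -> #   bit 22 = 1  t=4,i=5
  #.#.# -> .   bit 21 = 0  t=1,i=4
  #.#.. -> .   bit 20 = 0  t=4,i=8
  #..## -> #   bit 19 = 1  t=3,i=0
  #..#. -> #   bit 18 = 1  t=0,i=2
  #...# -> .   bit 17 = 0  t=0,i=9
  #.... -> .   bit 16 = 0  t=2,i=4
  .#### -> .   bit 15 = 0  t=1,i=0
  .###. -> #   bit 14 = 1  t=0,i=6
  .##.# -> #   bit 13 = 1  t=4,i=6
  .##.. -> .   bit 12 = 0  t=3,i=2
  .#.## -> #   bit 11 = 1  t=0,i=4
  .#.#. -> .   bit 10 = 0  t=1,i=5
  .#..# -> #   bit 9 = 1  t=0,i=1
  .#... -> .   bit 8 = 0  t=2,i=3
  ..### -> .   bit 7 = 0  t=3,i=7
  ..##. -> .   bit 6 = 0  t=3,i=1
  ..#.# -> .   bit 5 = 0  t=0,i=3
  ..#.. -> #   bit 4 = 1  t=0,i=0
  ...## -> #   bit 3 = 1  t=3,i=6
  ...#. -> #   bit 2 = 1  t=0,i=10
  ....# -> #   bit 1 = 1  t=2,i=7
  ..... -> .   bit 0 = 0  t=2,i=5
  bits 00100001010011000110101000011110 = 558656030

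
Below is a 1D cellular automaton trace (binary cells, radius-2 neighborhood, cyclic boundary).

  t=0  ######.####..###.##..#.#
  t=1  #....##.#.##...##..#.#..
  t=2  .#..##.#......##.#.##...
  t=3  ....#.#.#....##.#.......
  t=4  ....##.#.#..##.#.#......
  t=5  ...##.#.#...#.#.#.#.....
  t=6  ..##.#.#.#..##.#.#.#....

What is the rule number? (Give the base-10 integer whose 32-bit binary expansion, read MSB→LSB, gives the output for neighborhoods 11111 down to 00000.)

1040221544

  #####|.  b31=0 t=0,i=1
  ####.|.  b30=0 t=0,i=4
  ###.#|#  b29=1 t=0,i=5
  ###..|#  b28=1 t=0,i=10
  ##.##|#  b27=1 t=0,i=6
  ##.#.|#  b26=1 t=1,i=7
  ##..#|#  b25=1 t=0,i=11
  ##...|.  b24=0 t=1,i=12
  #.###|.  b23=0 t=0,i=7
  #.##.|.  b22=0 t=0,i=17
  #.#.#|.  b21=0 t=1,i=8
  #.#..|.  b20=0 t=1,i=21
  #..##|.  b19=0 t=0,i=12
  #..#.|.  b18=0 t=0,i=20
  #...#|.  b17=0 t=1,i=13
  #....|.  b16=0 t=1,i=2
  .####|#  b15=1 t=0,i=0
  .###.|.  b14=0 t=0,i=14
  .##.#|.  b13=0 t=1,i=6
  .##..|.  b12=0 t=0,i=18
  .#.##|.  b11=0 t=0,i=22
  .#.#.|#  b10=1 t=1,i=20
  .#..#|.  b9=0 t=1,i=22
  .#...|#  b8=1 t=1,i=1
  ..###|.  b7=0 t=0,i=13
  ..##.|#  b6=1 t=1,i=5
  ..#.#|#  b5=1 t=0,i=21
  ..#..|.  b4=0 t=1,i=0
  ...##|#  b3=1 t=1,i=4
  ...#.|.  b2=0 t=2,i=0
  ....#|.  b1=0 t=1,i=3
  .....|.  b0=0 t=2,i=10
  bits 00111110000000001000010101101000 = 1040221544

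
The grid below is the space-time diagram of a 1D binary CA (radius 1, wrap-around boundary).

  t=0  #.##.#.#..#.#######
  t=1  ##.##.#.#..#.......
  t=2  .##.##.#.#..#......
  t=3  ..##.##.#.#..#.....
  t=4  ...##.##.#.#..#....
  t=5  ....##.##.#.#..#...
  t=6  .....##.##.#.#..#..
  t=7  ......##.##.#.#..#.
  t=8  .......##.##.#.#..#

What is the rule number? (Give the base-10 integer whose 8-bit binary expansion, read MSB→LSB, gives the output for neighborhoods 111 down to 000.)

112

  ### -> .   bit 7 = 0  t=0,i=13
  ##. -> #   bit 6 = 1  t=0,i=0
  #.# -> #   bit 5 = 1  t=0,i=1
  #.. -> #   bit 4 = 1  t=0,i=8
  .## -> .   bit 3 = 0  t=0,i=2
  .#. -> .   bit 2 = 0  t=0,i=5
  ..# -> .   bit 1 = 0  t=0,i=9
  ... -> .   bit 0 = 0  t=1,i=13
  bits 01110000 = 112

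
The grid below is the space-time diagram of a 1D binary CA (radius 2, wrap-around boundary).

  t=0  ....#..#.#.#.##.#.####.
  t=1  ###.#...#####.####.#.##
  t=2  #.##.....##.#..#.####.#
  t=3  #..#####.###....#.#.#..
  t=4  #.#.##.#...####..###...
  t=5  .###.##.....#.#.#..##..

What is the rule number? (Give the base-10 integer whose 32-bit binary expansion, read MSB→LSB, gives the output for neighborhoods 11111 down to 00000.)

3039411283

  [31] ##### => #  t=1,i=0
  [30] ####. => .  t=0,i=20
  [29] ###.# => #  t=1,i=2
  [28] ###.. => #  t=0,i=21
  [27] ##.## => .  t=1,i=13
  [26] ##.#. => #  t=0,i=15
  [25] ##..# => .  t=4,i=15
  [24] ##... => #  t=0,i=22
  [23] #.### => .  t=0,i=18
  [22] #.##. => .  t=0,i=13
  [21] #.#.# => #  t=0,i=9
  [20] #.#.. => .  t=1,i=4
  [19] #..## => #  t=3,i=2
  [18] #..#. => .  t=0,i=6
  [17] #...# => .  t=1,i=6
  [16] #.... => #  t=0,i=0
  [15] .#### => #  t=0,i=19
  [14] .###. => .  t=3,i=10
  [13] .##.# => #  t=0,i=14
  [12] .##.. => #  t=2,i=3
  [11] .#.## => #  t=0,i=12
  [10] .#.#. => #  t=0,i=8
  [9] .#..# => .  t=0,i=5
  [8] .#... => .  t=1,i=5
  [7] ..### => .  t=1,i=8
  [6] ..##. => #  t=2,i=9
  [5] ..#.# => .  t=0,i=7
  [4] ..#.. => #  t=0,i=4
  [3] ...## => .  t=1,i=7
  [2] ...#. => .  t=0,i=3
  [1] ....# => #  t=0,i=2
  [0] ..... => #  t=0,i=1
  bits 10110101001010011011110001010011 = 3039411283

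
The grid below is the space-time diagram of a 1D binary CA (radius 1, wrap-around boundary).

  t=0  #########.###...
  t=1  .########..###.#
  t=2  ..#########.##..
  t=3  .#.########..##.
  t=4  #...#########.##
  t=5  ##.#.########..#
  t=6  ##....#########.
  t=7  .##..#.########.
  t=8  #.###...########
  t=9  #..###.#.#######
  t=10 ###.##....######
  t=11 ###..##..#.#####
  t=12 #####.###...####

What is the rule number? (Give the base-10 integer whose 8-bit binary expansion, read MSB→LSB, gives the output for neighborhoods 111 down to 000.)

210

  ###|#  b7=1 t=0,i=1
  ##.|#  b6=1 t=0,i=8
  #.#|.  b5=0 t=0,i=9
  #..|#  b4=1 t=0,i=13
  .##|.  b3=0 t=0,i=0
  .#.|.  b2=0 t=1,i=15
  ..#|#  b1=1 t=0,i=15
  ...|.  b0=0 t=0,i=14
  bits 11010010 = 210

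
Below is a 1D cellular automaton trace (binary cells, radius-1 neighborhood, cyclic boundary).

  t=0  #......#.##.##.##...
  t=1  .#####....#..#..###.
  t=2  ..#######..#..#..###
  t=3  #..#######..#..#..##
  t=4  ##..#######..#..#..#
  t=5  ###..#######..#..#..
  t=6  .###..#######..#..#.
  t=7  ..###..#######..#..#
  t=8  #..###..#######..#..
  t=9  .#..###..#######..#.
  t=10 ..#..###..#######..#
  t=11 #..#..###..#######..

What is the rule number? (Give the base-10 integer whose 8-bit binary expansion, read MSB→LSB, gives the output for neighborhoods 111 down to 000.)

  nb ###: next=#  (t=1,i=2, bit7=1)
  nb ##.: next=#  (t=0,i=10, bit6=1)
  nb #.#: next=.  (t=0,i=8, bit5=0)
  nb #..: next=#  (t=0,i=1, bit4=1)
  nb .##: next=.  (t=0,i=9, bit3=0)
  nb .#.: next=.  (t=0,i=0, bit2=0)
  nb ..#: next=.  (t=0,i=6, bit1=0)
  nb ...: next=#  (t=0,i=2, bit0=1)
  bits 11010001 = 209

209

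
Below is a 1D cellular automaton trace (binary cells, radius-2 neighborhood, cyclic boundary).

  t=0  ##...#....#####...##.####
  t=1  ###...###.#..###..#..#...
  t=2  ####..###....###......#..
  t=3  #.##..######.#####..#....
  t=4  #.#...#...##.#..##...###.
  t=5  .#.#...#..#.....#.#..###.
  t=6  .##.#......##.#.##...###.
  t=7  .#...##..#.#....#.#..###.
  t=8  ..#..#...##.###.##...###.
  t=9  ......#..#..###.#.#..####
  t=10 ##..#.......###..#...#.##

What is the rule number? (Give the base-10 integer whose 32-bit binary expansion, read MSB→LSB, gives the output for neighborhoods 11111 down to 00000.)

1908491746

  nb #####: next=.  (t=0,i=12, bit31=0)
  nb ####.: next=#  (t=0,i=0, bit30=1)
  nb ###.#: next=#  (t=1,i=8, bit29=1)
  nb ###..: next=#  (t=0,i=1, bit28=1)
  nb ##.##: next=.  (t=0,i=20, bit27=0)
  nb ##.#.: next=.  (t=1,i=9, bit26=0)
  nb ##..#: next=.  (t=1,i=16, bit25=0)
  nb ##...: next=#  (t=0,i=2, bit24=1)
  nb #.###: next=#  (t=0,i=21, bit23=1)
  nb #.##.: next=#  (t=3,i=2, bit22=1)
  nb #.#.#: next=.  (t=4,i=0, bit21=0)
  nb #.#..: next=.  (t=1,i=10, bit20=0)
  nb #..##: next=.  (t=1,i=12, bit19=0)
  nb #..#.: next=.  (t=1,i=17, bit18=0)
  nb #...#: next=.  (t=0,i=3, bit17=0)
  nb #....: next=#  (t=0,i=7, bit16=1)
  nb .####: next=.  (t=0,i=11, bit15=0)
  nb .###.: next=#  (t=1,i=1, bit14=1)
  nb .##.#: next=.  (t=0,i=19, bit13=0)
  nb .##..: next=.  (t=3,i=3, bit12=0)
  nb .#.##: next=.  (t=3,i=1, bit11=0)
  nb .#.#.: next=#  (t=4,i=1, bit10=1)
  nb .#..#: next=.  (t=1,i=11, bit9=0)
  nb .#...: next=#  (t=0,i=6, bit8=1)
  nb ..###: next=#  (t=0,i=10, bit7=1)
  nb ..##.: next=#  (t=0,i=18, bit6=1)
  nb ..#.#: next=#  (t=3,i=0, bit5=1)
  nb ..#..: next=.  (t=0,i=5, bit4=0)
  nb ...##: next=.  (t=0,i=9, bit3=0)
  nb ...#.: next=.  (t=0,i=4, bit2=0)
  nb ....#: next=#  (t=0,i=8, bit1=1)
  nb .....: next=.  (t=2,i=18, bit0=0)
  bits 01110001110000010100010111100010 = 1908491746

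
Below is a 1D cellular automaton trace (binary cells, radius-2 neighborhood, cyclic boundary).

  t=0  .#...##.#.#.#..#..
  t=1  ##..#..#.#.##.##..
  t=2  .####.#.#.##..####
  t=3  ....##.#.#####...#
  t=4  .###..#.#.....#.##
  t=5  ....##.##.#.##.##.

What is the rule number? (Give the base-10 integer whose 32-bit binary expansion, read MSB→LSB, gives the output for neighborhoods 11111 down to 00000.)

  ##### -> .   bit 31 = 0  t=3,i=11
  ####. -> .   bit 30 = 0  t=2,i=3
  ###.# -> #   bit 29 = 1  t=2,i=4
  ###.. -> .   bit 28 = 0  t=3,i=13
  ##.## -> .   bit 27 = 0  t=1,i=13
  ##.#. -> #   bit 26 = 1  t=0,i=7
  ##..# -> #   bit 25 = 1  t=1,i=2
  ##... -> #   bit 24 = 1  t=3,i=14
  #.### -> .   bit 23 = 0  t=2,i=1
  #.##. -> #   bit 22 = 1  t=1,i=11
  #.#.# -> .   bit 21 = 0  t=0,i=8
  #.#.. -> #   bit 20 = 1  t=0,i=12
  #..## -> #   bit 19 = 1  t=1,i=17
  #..#. -> #   bit 18 = 1  t=0,i=14
  #...# -> .   bit 17 = 0  t=0,i=3
  #.... -> #   bit 16 = 1  t=3,i=1
  .#### -> .   bit 15 = 0  t=2,i=2
  .###. -> .   bit 14 = 0  t=4,i=2
  .##.# -> .   bit 13 = 0  t=0,i=6
  .##.. -> #   bit 12 = 1  t=1,i=1
  .#.## -> #   bit 11 = 1  t=1,i=10
  .#.#. -> #   bit 10 = 1  t=0,i=9
  .#..# -> .   bit 9 = 0  t=0,i=13
  .#... -> .   bit 8 = 0  t=0,i=2
  ..### -> .   bit 7 = 0  t=2,i=14
  ..##. -> .   bit 6 = 0  t=0,i=5
  ..#.# -> .   bit 5 = 0  t=1,i=7
  ..#.. -> #   bit 4 = 1  t=0,i=1
  ...## -> #   bit 3 = 1  t=0,i=4
  ...#. -> #   bit 2 = 1  t=0,i=0
  ....# -> #   bit 1 = 1  t=3,i=2
  ..... -> .   bit 0 = 0  t=4,i=11
  bits 00100111010111010001110000011110 = 660413470

660413470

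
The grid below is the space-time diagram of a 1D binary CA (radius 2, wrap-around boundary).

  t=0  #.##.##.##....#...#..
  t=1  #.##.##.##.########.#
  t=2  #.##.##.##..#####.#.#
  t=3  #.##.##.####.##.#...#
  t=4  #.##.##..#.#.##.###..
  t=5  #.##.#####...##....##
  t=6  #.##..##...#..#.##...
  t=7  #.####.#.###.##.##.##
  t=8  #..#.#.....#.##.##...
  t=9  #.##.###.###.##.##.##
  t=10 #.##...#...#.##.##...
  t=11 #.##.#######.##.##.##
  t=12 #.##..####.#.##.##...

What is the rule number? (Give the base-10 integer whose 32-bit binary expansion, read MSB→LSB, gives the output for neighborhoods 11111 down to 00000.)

  [31] ##### => #  t=1,i=13
  [30] ####. => .  t=1,i=17
  [29] ###.# => #  t=1,i=18
  [28] ###.. => .  t=4,i=18
  [27] ##.## => .  t=0,i=4
  [26] ##.#. => .  t=2,i=17
  [25] ##..# => #  t=2,i=10
  [24] ##... => .  t=0,i=10
  [23] #.### => .  t=1,i=11
  [22] #.##. => #  t=0,i=2
  [21] #.#.# => .  t=2,i=18
  [20] #.#.. => #  t=3,i=16
  [19] #..## => #  t=2,i=11
  [18] #..#. => #  t=0,i=20
  [17] #...# => #  t=0,i=16
  [16] #.... => #  t=0,i=11
  [15] .#### => #  t=1,i=12
  [14] .###. => .  t=4,i=17
  [13] .##.# => #  t=0,i=3
  [12] .##.. => #  t=0,i=9
  [11] .#.## => .  t=0,i=1
  [10] .#.#. => .  t=4,i=10
  [9] .#..# => .  t=0,i=19
  [8] .#... => #  t=0,i=15
  [7] ..### => .  t=2,i=12
  [6] ..##. => .  t=3,i=20
  [5] ..#.# => #  t=0,i=0
  [4] ..#.. => #  t=0,i=14
  [3] ...## => .  t=3,i=19
  [2] ...#. => #  t=0,i=13
  [1] ....# => #  t=0,i=12
  [0] ..... => .  t=8,i=8
  bits 10100010010111111011000100110110 = 2724180278

2724180278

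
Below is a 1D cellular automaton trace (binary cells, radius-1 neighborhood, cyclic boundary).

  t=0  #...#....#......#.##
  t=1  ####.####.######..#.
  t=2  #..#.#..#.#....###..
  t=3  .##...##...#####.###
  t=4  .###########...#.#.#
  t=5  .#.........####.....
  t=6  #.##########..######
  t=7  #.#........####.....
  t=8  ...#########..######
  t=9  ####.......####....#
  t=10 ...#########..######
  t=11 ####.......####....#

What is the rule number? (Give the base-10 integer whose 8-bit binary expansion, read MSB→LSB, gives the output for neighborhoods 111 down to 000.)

  nb ###: next=.  (t=0,i=19, bit7=0)
  nb ##.: next=#  (t=0,i=0, bit6=1)
  nb #.#: next=.  (t=0,i=17, bit5=0)
  nb #..: next=#  (t=0,i=1, bit4=1)
  nb .##: next=#  (t=0,i=18, bit3=1)
  nb .#.: next=.  (t=0,i=4, bit2=0)
  nb ..#: next=#  (t=0,i=3, bit1=1)
  nb ...: next=#  (t=0,i=2, bit0=1)
  bits 01011011 = 91

91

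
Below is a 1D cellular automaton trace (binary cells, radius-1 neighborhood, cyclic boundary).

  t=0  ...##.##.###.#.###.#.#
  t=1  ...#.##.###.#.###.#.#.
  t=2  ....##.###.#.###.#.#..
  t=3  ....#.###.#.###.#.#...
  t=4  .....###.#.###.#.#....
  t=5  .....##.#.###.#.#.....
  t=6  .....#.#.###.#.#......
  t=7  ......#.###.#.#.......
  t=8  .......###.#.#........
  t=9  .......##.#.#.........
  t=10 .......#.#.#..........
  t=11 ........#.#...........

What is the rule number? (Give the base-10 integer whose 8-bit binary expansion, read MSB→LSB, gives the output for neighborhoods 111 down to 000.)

  ###|#  b7=1 t=0,i=10
  ##.|.  b6=0 t=0,i=4
  #.#|#  b5=1 t=0,i=5
  #..|.  b4=0 t=0,i=0
  .##|#  b3=1 t=0,i=3
  .#.|.  b2=0 t=0,i=13
  ..#|.  b1=0 t=0,i=2
  ...|.  b0=0 t=0,i=1
  bits 10101000 = 168

168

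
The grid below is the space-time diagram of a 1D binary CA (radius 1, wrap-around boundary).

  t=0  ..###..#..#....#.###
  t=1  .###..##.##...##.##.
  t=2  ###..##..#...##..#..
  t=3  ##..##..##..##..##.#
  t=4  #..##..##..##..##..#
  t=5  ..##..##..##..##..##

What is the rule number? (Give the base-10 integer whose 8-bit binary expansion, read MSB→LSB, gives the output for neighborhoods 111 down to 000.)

  ###|#  b7=1 t=0,i=3
  ##.|.  b6=0 t=0,i=4
  #.#|.  b5=0 t=0,i=16
  #..|.  b4=0 t=0,i=0
  .##|#  b3=1 t=0,i=2
  .#.|#  b2=1 t=0,i=7
  ..#|#  b1=1 t=0,i=1
  ...|.  b0=0 t=0,i=12
  bits 10001110 = 142

142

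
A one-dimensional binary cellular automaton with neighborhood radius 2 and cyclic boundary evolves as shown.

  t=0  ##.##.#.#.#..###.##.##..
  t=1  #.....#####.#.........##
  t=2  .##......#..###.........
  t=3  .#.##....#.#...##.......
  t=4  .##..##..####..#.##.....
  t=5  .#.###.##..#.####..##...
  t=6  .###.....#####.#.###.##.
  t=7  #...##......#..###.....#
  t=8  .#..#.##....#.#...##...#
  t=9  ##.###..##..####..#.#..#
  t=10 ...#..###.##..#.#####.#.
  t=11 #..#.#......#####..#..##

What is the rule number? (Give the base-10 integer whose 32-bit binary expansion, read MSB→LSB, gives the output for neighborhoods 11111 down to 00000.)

1136463216

  ##### -> .   bit 31 = 0  t=1,i=8
  ####. -> #   bit 30 = 1  t=1,i=9
  ###.# -> .   bit 29 = 0  t=0,i=15
  ###.. -> .   bit 28 = 0  t=1,i=0
  ##.## -> .   bit 27 = 0  t=0,i=2
  ##.#. -> .   bit 26 = 0  t=0,i=5
  ##..# -> #   bit 25 = 1  t=0,i=22
  ##... -> #   bit 24 = 1  t=1,i=1
  #.### -> #   bit 23 = 1  t=5,i=3
  #.##. -> .   bit 22 = 0  t=0,i=3
  #.#.# -> #   bit 21 = 1  t=0,i=6
  #.#.. -> #   bit 20 = 1  t=0,i=10
  #..## -> #   bit 19 = 1  t=0,i=12
  #..#. -> #   bit 18 = 1  t=4,i=14
  #...# -> .   bit 17 = 0  t=3,i=13
  #.... -> #   bit 16 = 1  t=1,i=2
  .#### -> .   bit 15 = 0  t=1,i=7
  .###. -> .   bit 14 = 0  t=0,i=14
  .##.# -> .   bit 13 = 0  t=0,i=1
  .##.. -> .   bit 12 = 0  t=0,i=21
  .#.## -> #   bit 11 = 1  t=3,i=2
  .#.#. -> #   bit 10 = 1  t=0,i=7
  .#..# -> .   bit 9 = 0  t=0,i=11
  .#... -> #   bit 8 = 1  t=1,i=13
  ..### -> .   bit 7 = 0  t=0,i=13
  ..##. -> #   bit 6 = 1  t=0,i=0
  ..#.# -> #   bit 5 = 1  t=3,i=1
  ..#.. -> #   bit 4 = 1  t=2,i=9
  ...## -> .   bit 3 = 0  t=1,i=5
  ...#. -> .   bit 2 = 0  t=2,i=8
  ....# -> .   bit 1 = 0  t=1,i=4
  ..... -> .   bit 0 = 0  t=1,i=3
  bits 01000011101111010000110101110000 = 1136463216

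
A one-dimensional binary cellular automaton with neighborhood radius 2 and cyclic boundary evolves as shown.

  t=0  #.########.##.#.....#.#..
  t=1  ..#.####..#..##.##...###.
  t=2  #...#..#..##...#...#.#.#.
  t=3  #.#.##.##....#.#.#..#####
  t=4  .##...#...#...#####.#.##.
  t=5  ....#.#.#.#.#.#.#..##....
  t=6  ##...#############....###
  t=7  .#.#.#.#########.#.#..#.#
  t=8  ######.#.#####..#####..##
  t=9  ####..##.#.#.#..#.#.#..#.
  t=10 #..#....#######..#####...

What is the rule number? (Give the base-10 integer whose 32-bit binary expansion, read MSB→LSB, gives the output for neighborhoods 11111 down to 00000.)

2628978321

  nb #####: next=#  (t=0,i=4, bit31=1)
  nb ####.: next=.  (t=0,i=8, bit30=0)
  nb ###.#: next=.  (t=0,i=9, bit29=0)
  nb ###..: next=#  (t=1,i=7, bit28=1)
  nb ##.##: next=#  (t=0,i=10, bit27=1)
  nb ##.#.: next=#  (t=0,i=13, bit26=1)
  nb ##..#: next=.  (t=1,i=8, bit25=0)
  nb ##...: next=.  (t=1,i=18, bit24=0)
  nb #.###: next=#  (t=0,i=2, bit23=1)
  nb #.##.: next=.  (t=0,i=11, bit22=0)
  nb #.#.#: next=#  (t=2,i=21, bit21=1)
  nb #.#..: next=#  (t=0,i=14, bit20=1)
  nb #..##: next=.  (t=1,i=12, bit19=0)
  nb #..#.: next=.  (t=0,i=24, bit18=0)
  nb #...#: next=#  (t=1,i=0, bit17=1)
  nb #....: next=#  (t=0,i=16, bit16=1)
  nb .####: next=.  (t=0,i=3, bit15=0)
  nb .###.: next=.  (t=1,i=22, bit14=0)
  nb .##.#: next=.  (t=0,i=12, bit13=0)
  nb .##..: next=.  (t=1,i=17, bit12=0)
  nb .#.##: next=.  (t=0,i=1, bit11=0)
  nb .#.#.: next=#  (t=0,i=21, bit10=1)
  nb .#..#: next=#  (t=0,i=23, bit9=1)
  nb .#...: next=.  (t=0,i=15, bit8=0)
  nb ..###: next=#  (t=1,i=21, bit7=1)
  nb ..##.: next=.  (t=1,i=13, bit6=0)
  nb ..#.#: next=.  (t=0,i=0, bit5=0)
  nb ..#..: next=#  (t=1,i=10, bit4=1)
  nb ...##: next=.  (t=1,i=20, bit3=0)
  nb ...#.: next=.  (t=0,i=19, bit2=0)
  nb ....#: next=.  (t=0,i=18, bit1=0)
  nb .....: next=#  (t=0,i=17, bit0=1)
  bits 10011100101100110000011010010001 = 2628978321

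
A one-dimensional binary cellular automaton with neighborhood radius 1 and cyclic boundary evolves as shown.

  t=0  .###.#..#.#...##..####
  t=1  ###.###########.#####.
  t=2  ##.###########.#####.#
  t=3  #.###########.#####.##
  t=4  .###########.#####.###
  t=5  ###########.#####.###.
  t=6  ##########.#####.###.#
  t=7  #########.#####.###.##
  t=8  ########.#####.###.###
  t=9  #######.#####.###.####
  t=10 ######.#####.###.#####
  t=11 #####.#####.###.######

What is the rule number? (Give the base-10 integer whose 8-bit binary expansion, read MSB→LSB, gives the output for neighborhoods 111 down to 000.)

191

  ### -> #   bit 7 = 1  t=0,i=2
  ##. -> .   bit 6 = 0  t=0,i=3
  #.# -> #   bit 5 = 1  t=0,i=0
  #.. -> #   bit 4 = 1  t=0,i=6
  .## -> #   bit 3 = 1  t=0,i=1
  .#. -> #   bit 2 = 1  t=0,i=5
  ..# -> #   bit 1 = 1  t=0,i=7
  ... -> #   bit 0 = 1  t=0,i=12
  bits 10111111 = 191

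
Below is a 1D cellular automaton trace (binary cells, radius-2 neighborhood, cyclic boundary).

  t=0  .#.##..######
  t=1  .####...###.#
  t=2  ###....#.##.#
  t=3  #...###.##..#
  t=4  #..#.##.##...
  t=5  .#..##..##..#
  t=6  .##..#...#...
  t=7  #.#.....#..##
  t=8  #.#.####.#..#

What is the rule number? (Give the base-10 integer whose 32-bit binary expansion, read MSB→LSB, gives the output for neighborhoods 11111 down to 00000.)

2700204559

  [31] ##### => #  t=0,i=9
  [30] ####. => .  t=0,i=11
  [29] ###.# => #  t=0,i=12
  [28] ###.. => .  t=1,i=4
  [27] ##.## => .  t=2,i=11
  [26] ##.#. => .  t=0,i=0
  [25] ##..# => .  t=0,i=5
  [24] ##... => .  t=1,i=5
  [23] #.### => #  t=1,i=1
  [22] #.##. => #  t=0,i=3
  [21] #.#.# => #  t=0,i=1
  [20] #.#.. => #  t=5,i=1
  [19] #..## => .  t=0,i=6
  [18] #..#. => .  t=4,i=2
  [17] #...# => .  t=1,i=6
  [16] #.... => #  t=2,i=4
  [15] .#### => #  t=0,i=8
  [14] .###. => #  t=1,i=9
  [13] .##.# => .  t=2,i=10
  [12] .##.. => #  t=0,i=4
  [11] .#.## => #  t=0,i=2
  [10] .#.#. => .  t=5,i=0
  [9] .#..# => #  t=4,i=1
  [8] .#... => .  t=6,i=6
  [7] ..### => .  t=0,i=7
  [6] ..##. => .  t=3,i=12
  [5] ..#.# => .  t=2,i=7
  [4] ..#.. => .  t=4,i=0
  [3] ...## => #  t=1,i=7
  [2] ...#. => #  t=2,i=6
  [1] ....# => #  t=2,i=5
  [0] ..... => #  t=7,i=5
  bits 10100000111100011101101000001111 = 2700204559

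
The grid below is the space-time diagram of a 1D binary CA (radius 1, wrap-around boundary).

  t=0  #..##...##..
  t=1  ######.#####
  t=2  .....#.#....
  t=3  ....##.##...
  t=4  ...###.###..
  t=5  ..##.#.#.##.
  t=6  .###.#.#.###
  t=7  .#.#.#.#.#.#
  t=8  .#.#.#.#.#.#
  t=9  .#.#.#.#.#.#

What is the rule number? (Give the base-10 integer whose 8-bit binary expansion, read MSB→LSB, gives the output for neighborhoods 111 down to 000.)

  [7] ### => .  t=1,i=0
  [6] ##. => #  t=0,i=4
  [5] #.# => .  t=1,i=6
  [4] #.. => #  t=0,i=1
  [3] .## => #  t=0,i=3
  [2] .#. => #  t=0,i=0
  [1] ..# => #  t=0,i=2
  [0] ... => .  t=0,i=6
  bits 01011110 = 94

94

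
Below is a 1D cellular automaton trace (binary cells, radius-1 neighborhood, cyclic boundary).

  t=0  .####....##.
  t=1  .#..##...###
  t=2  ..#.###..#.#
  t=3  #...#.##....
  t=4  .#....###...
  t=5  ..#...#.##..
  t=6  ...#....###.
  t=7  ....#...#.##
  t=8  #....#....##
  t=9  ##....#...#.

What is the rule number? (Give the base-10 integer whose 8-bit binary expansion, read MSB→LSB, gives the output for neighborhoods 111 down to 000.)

  nb ###: next=.  (t=0,i=2, bit7=0)
  nb ##.: next=#  (t=0,i=4, bit6=1)
  nb #.#: next=.  (t=1,i=0, bit5=0)
  nb #..: next=#  (t=0,i=5, bit4=1)
  nb .##: next=#  (t=0,i=1, bit3=1)
  nb .#.: next=.  (t=1,i=1, bit2=0)
  nb ..#: next=.  (t=0,i=0, bit1=0)
  nb ...: next=.  (t=0,i=6, bit0=0)
  bits 01011000 = 88

88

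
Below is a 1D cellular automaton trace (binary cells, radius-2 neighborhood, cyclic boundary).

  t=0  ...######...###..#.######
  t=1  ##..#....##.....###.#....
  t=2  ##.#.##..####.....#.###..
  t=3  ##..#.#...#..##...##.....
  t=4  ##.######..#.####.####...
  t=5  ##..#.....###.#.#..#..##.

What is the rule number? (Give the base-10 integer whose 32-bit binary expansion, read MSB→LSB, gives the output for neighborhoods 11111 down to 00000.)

555204448

  ##### -> .   bit 31 = 0  t=0,i=5
  ####. -> .   bit 30 = 0  t=0,i=7
  ###.# -> #   bit 29 = 1  t=1,i=18
  ###.. -> .   bit 28 = 0  t=0,i=8
  ##.## -> .   bit 27 = 0  t=4,i=2
  ##.#. -> .   bit 26 = 0  t=1,i=19
  ##..# -> .   bit 25 = 0  t=0,i=15
  ##... -> #   bit 24 = 1  t=0,i=0
  #.### -> .   bit 23 = 0  t=0,i=19
  #.##. -> .   bit 22 = 0  t=2,i=5
  #.#.# -> .   bit 21 = 0  t=2,i=3
  #.#.. -> #   bit 20 = 1  t=1,i=20
  #..## -> .   bit 19 = 0  t=2,i=8
  #..#. -> #   bit 18 = 1  t=0,i=16
  #...# -> #   bit 17 = 1  t=0,i=1
  #.... -> #   bit 16 = 1  t=1,i=6
  .#### -> #   bit 15 = 1  t=0,i=4
  .###. -> .   bit 14 = 0  t=0,i=13
  .##.# -> #   bit 13 = 1  t=2,i=1
  .##.. -> #   bit 12 = 1  t=1,i=1
  .#.## -> #   bit 11 = 1  t=0,i=18
  .#.#. -> #   bit 10 = 1  t=3,i=5
  .#..# -> #   bit 9 = 1  t=3,i=11
  .#... -> #   bit 8 = 1  t=1,i=5
  ..### -> .   bit 7 = 0  t=0,i=3
  ..##. -> #   bit 6 = 1  t=1,i=0
  ..#.# -> #   bit 5 = 1  t=0,i=17
  ..#.. -> .   bit 4 = 0  t=1,i=4
  ...## -> .   bit 3 = 0  t=0,i=2
  ...#. -> .   bit 2 = 0  t=2,i=17
  ....# -> .   bit 1 = 0  t=1,i=7
  ..... -> .   bit 0 = 0  t=1,i=13
  bits 00100001000101111011111101100000 = 555204448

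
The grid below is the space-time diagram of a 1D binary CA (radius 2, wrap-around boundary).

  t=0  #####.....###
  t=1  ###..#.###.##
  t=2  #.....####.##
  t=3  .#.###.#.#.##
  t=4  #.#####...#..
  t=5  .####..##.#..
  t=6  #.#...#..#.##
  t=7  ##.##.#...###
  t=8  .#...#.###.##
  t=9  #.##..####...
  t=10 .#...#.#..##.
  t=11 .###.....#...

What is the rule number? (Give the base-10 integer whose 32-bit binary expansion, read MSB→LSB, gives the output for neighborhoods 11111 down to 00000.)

  #####|#  b31=1 t=0,i=0
  ####.|.  b30=0 t=0,i=3
  ###.#|#  b29=1 t=1,i=9
  ###..|.  b28=0 t=0,i=4
  ##.##|.  b27=0 t=1,i=10
  ##.#.|#  b26=1 t=3,i=0
  ##..#|.  b25=0 t=1,i=3
  ##...|#  b24=1 t=0,i=5
  #.###|#  b23=1 t=1,i=7
  #.##.|.  b22=0 t=3,i=11
  #.#.#|.  b21=0 t=3,i=1
  #.#..|.  b20=0 t=5,i=10
  #..##|#  b19=1 t=5,i=6
  #..#.|.  b18=0 t=1,i=4
  #...#|#  b17=1 t=4,i=8
  #....|.  b16=0 t=0,i=6
  .####|#  b15=1 t=0,i=11
  .###.|#  b14=1 t=1,i=8
  .##.#|.  b13=0 t=3,i=12
  .##..|.  b12=0 t=9,i=3
  .#.##|#  b11=1 t=1,i=6
  .#.#.|.  b10=0 t=3,i=8
  .#..#|.  b9=0 t=4,i=11
  .#...|#  b8=1 t=5,i=11
  ..###|.  b7=0 t=0,i=10
  ..##.|.  b6=0 t=5,i=7
  ..#.#|.  b5=0 t=1,i=5
  ..#..|#  b4=1 t=4,i=10
  ...##|#  b3=1 t=0,i=9
  ...#.|.  b2=0 t=4,i=9
  ....#|#  b1=1 t=0,i=8
  .....|#  b0=1 t=0,i=7
  bits 10100101100010101100100100011011 = 2777336091

2777336091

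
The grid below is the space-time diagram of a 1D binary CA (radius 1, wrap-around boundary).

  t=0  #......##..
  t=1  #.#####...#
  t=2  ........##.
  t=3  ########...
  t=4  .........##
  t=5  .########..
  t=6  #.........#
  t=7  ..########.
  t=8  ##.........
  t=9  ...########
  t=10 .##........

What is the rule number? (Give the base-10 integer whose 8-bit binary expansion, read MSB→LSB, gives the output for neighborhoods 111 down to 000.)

  ###|.  b7=0 t=1,i=3
  ##.|.  b6=0 t=0,i=8
  #.#|.  b5=0 t=1,i=1
  #..|.  b4=0 t=0,i=1
  .##|.  b3=0 t=0,i=7
  .#.|#  b2=1 t=0,i=0
  ..#|#  b1=1 t=0,i=6
  ...|#  b0=1 t=0,i=2
  bits 00000111 = 7

7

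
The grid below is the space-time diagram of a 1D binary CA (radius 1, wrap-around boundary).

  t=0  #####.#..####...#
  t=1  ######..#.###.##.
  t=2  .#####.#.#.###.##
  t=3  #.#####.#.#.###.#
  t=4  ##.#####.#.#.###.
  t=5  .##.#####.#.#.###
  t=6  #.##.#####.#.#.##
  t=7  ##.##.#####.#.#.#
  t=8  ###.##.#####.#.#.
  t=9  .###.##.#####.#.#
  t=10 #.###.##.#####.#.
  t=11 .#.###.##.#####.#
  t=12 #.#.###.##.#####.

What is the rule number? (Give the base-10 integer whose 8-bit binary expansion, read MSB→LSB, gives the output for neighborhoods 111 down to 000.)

227

  ### -> #   bit 7 = 1  t=0,i=0
  ##. -> #   bit 6 = 1  t=0,i=4
  #.# -> #   bit 5 = 1  t=0,i=5
  #.. -> .   bit 4 = 0  t=0,i=7
  .## -> .   bit 3 = 0  t=0,i=9
  .#. -> .   bit 2 = 0  t=0,i=6
  ..# -> #   bit 1 = 1  t=0,i=8
  ... -> #   bit 0 = 1  t=0,i=14
  bits 11100011 = 227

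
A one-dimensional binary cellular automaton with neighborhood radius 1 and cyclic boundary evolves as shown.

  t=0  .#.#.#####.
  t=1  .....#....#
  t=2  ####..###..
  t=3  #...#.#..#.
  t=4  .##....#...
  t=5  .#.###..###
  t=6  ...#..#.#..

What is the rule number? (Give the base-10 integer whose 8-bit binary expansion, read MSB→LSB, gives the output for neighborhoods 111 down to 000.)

25

  ###|.  b7=0 t=0,i=6
  ##.|.  b6=0 t=0,i=9
  #.#|.  b5=0 t=0,i=2
  #..|#  b4=1 t=0,i=10
  .##|#  b3=1 t=0,i=5
  .#.|.  b2=0 t=0,i=1
  ..#|.  b1=0 t=0,i=0
  ...|#  b0=1 t=1,i=1
  bits 00011001 = 25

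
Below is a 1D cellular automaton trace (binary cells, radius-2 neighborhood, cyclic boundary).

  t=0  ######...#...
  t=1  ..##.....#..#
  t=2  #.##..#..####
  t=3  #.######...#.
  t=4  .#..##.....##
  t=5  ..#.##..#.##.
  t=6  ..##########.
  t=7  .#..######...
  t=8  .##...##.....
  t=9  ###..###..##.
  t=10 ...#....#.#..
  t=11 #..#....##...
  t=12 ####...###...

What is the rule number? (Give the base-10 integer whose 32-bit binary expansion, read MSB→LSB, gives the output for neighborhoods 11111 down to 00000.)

  #####|#  b31=1 t=0,i=2
  ####.|.  b30=0 t=0,i=4
  ###.#|#  b29=1 t=2,i=0
  ###..|.  b28=0 t=0,i=5
  ##.##|.  b27=0 t=2,i=1
  ##.#.|.  b26=0 t=4,i=0
  ##..#|#  b25=1 t=2,i=4
  ##...|.  b24=0 t=0,i=6
  #.###|.  b23=0 t=3,i=2
  #.##.|#  b22=1 t=2,i=2
  #.#.#|.  b21=0 t=3,i=0
  #.#..|.  b20=0 t=4,i=1
  #..##|.  b19=0 t=1,i=1
  #..#.|#  b18=1 t=1,i=11
  #...#|.  b17=0 t=0,i=7
  #....|.  b16=0 t=1,i=5
  .####|.  b15=0 t=0,i=1
  .###.|.  b14=0 t=9,i=1
  .##.#|.  b13=0 t=4,i=12
  .##..|#  b12=1 t=1,i=3
  .#.##|#  b11=1 t=3,i=1
  .#.#.|#  b10=1 t=3,i=12
  .#..#|#  b9=1 t=1,i=0
  .#...|.  b8=0 t=0,i=10
  ..###|.  b7=0 t=0,i=0
  ..##.|#  b6=1 t=1,i=2
  ..#.#|#  b5=1 t=3,i=11
  ..#..|#  b4=1 t=0,i=9
  ...##|#  b3=1 t=0,i=12
  ...#.|.  b2=0 t=0,i=8
  ....#|.  b1=0 t=1,i=7
  .....|#  b0=1 t=1,i=6
  bits 10100010010001000001111001111001 = 2722373241

2722373241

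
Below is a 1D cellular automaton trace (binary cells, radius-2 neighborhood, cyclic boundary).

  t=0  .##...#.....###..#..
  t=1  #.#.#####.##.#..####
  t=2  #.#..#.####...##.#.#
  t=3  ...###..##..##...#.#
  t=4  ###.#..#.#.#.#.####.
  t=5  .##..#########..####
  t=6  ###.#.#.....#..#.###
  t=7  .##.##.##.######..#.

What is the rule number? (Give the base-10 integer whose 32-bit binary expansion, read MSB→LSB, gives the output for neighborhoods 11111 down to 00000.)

  ##### -> .   bit 31 = 0  t=1,i=6
  ####. -> #   bit 30 = 1  t=1,i=7
  ###.# -> #   bit 29 = 1  t=1,i=0
  ###.. -> .   bit 28 = 0  t=0,i=14
  ##.## -> #   bit 27 = 1  t=1,i=9
  ##.#. -> .   bit 26 = 0  t=1,i=1
  ##..# -> .   bit 25 = 0  t=0,i=15
  ##... -> .   bit 24 = 0  t=0,i=3
  #.### -> .   bit 23 = 0  t=1,i=4
  #.##. -> #   bit 22 = 1  t=1,i=10
  #.#.# -> #   bit 21 = 1  t=1,i=2
  #.#.. -> .   bit 20 = 0  t=1,i=13
  #..## -> #   bit 19 = 1  t=1,i=15
  #..#. -> #   bit 18 = 1  t=0,i=16
  #...# -> #   bit 17 = 1  t=0,i=4
  #.... -> #   bit 16 = 1  t=0,i=8
  .#### -> #   bit 15 = 1  t=1,i=5
  .###. -> #   bit 14 = 1  t=0,i=13
  .##.# -> .   bit 13 = 0  t=1,i=11
  .##.. -> #   bit 12 = 1  t=0,i=2
  .#.## -> .   bit 11 = 0  t=1,i=3
  .#.#. -> #   bit 10 = 1  t=3,i=18
  .#..# -> #   bit 9 = 1  t=1,i=14
  .#... -> #   bit 8 = 1  t=0,i=7
  ..### -> .   bit 7 = 0  t=0,i=12
  ..##. -> .   bit 6 = 0  t=0,i=1
  ..#.# -> #   bit 5 = 1  t=2,i=5
  ..#.. -> #   bit 4 = 1  t=0,i=6
  ...## -> #   bit 3 = 1  t=0,i=0
  ...#. -> #   bit 2 = 1  t=0,i=5
  ....# -> #   bit 1 = 1  t=0,i=10
  ..... -> .   bit 0 = 0  t=0,i=9
  bits 01101000011011111101011100111110 = 1752160062

1752160062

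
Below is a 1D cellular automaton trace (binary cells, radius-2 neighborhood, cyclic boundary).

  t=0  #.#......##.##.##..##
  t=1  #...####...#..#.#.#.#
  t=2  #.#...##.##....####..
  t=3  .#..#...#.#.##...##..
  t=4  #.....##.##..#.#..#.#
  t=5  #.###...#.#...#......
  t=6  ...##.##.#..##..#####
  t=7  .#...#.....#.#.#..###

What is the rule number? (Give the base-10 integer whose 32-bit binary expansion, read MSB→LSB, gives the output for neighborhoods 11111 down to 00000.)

4163589127

  [31] ##### => #  t=6,i=18
  [30] ####. => #  t=1,i=6
  [29] ###.# => #  t=0,i=0
  [28] ###.. => #  t=1,i=7
  [27] ##.## => #  t=0,i=11
  [26] ##.#. => .  t=0,i=1
  [25] ##..# => .  t=0,i=17
  [24] ##... => .  t=1,i=1
  [23] #.### => .  t=5,i=2
  [22] #.##. => .  t=0,i=12
  [21] #.#.# => #  t=1,i=16
  [20] #.#.. => .  t=0,i=2
  [19] #..## => #  t=0,i=18
  [18] #..#. => .  t=1,i=13
  [17] #...# => #  t=1,i=2
  [16] #.... => #  t=0,i=4
  [15] .#### => .  t=1,i=5
  [14] .###. => #  t=0,i=20
  [13] .##.# => .  t=0,i=10
  [12] .##.. => #  t=0,i=16
  [11] .#.## => .  t=1,i=19
  [10] .#.#. => #  t=1,i=15
  [9] .#..# => .  t=1,i=12
  [8] .#... => .  t=0,i=3
  [7] ..### => .  t=0,i=19
  [6] ..##. => .  t=0,i=9
  [5] ..#.# => .  t=1,i=14
  [4] ..#.. => .  t=1,i=11
  [3] ...## => .  t=0,i=8
  [2] ...#. => #  t=1,i=10
  [1] ....# => #  t=0,i=7
  [0] ..... => #  t=0,i=5
  bits 11111000001010110101010000000111 = 4163589127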